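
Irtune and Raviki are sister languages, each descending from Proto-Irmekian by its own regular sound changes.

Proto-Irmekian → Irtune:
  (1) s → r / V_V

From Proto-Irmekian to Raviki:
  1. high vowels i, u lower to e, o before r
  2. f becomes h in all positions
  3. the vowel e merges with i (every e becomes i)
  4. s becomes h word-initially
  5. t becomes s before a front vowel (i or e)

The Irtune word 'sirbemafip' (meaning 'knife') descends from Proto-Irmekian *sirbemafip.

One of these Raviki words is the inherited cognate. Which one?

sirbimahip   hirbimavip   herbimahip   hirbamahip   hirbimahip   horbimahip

hirbimahip

Raviki: start from *sirbemafip.
  rule 1 (pre-rhotic lowering): sirbemafip → serbemafip
  rule 2 (unconditioned shift): serbemafip → serbemahip
  rule 3 (vowel merger): serbemahip → sirbimahip
  rule 4 (debuccalisation): sirbimahip → hirbimahip
  rule 5: no change — hirbimahip
  ⇒ Raviki hirbimahip
Among the options, 'hirbimahip' alone shows every Raviki change applied in order.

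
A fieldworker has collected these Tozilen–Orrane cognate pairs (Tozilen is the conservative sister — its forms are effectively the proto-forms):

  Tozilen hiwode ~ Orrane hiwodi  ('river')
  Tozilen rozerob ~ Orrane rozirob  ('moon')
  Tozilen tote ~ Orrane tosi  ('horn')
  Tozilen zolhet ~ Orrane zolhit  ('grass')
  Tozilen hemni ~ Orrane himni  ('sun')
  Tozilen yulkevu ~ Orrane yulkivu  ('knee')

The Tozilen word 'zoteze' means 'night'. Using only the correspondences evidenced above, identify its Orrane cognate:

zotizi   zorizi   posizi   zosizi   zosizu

zosizi

tote ~ tosi — Tozilen t corresponds to Orrane s between vowels (before a front vowel).
zolhet ~ zolhit — Tozilen e corresponds to Orrane i after a consonant, before a consonant other than r, m, n, p, b, f, v.
hiwode ~ hiwodi, tote ~ tosi — Tozilen e corresponds to Orrane i word-finally.
Applying these to Tozilen 'zoteze':
  zoteze → zoseze   (t→s between vowels (before a front vowel))
  zoseze → zosize   (e→i after a consonant, before a consonant other than r, m, n, p, b, f, v)
  zosize → zosizi   (e→i word-finally)
So the Orrane cognate is 'zosizi'.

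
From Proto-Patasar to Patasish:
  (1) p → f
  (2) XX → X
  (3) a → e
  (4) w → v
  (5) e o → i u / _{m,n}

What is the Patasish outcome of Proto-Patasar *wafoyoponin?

vefoyofunin

Patasish: *wafoyoponin
  wafoyoponin → wafoyofonin   [unconditioned shift]
  wafoyofonin (rule 2 does not apply)
  wafoyofonin → wefoyofonin   [vowel merger]
  wefoyofonin → vefoyofonin   [unconditioned shift]
  vefoyofonin → vefoyofunin   [pre-nasal raising]
  giving Patasish vefoyofunin.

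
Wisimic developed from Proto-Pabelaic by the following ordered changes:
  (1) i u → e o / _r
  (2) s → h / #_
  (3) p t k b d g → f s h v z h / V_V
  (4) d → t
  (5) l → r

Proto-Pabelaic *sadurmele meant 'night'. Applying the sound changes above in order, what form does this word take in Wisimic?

Wisimic: *sadurmele
  sadurmele → sadormele   [pre-rhotic lowering]
  sadormele → hadormele   [debuccalisation]
  hadormele → hazormele   [intervocalic lenition]
  hazormele (rule 4 does not apply)
  hazormele → hazormere   [unconditioned shift]
  giving Wisimic hazormere.

hazormere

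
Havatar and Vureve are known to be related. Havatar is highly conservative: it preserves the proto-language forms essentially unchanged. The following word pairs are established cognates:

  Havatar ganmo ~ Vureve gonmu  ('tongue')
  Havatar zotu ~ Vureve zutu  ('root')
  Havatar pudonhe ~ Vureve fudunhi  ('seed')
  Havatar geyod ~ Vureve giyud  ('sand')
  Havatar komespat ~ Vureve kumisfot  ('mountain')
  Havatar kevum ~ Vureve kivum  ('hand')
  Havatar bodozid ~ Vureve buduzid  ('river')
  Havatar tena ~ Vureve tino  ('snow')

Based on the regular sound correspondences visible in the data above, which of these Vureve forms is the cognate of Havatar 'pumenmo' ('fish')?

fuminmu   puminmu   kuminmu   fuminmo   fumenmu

pudonhe ~ fudunhi — Havatar p corresponds to Vureve f word-initially before a back vowel.
tena ~ tino — Havatar e corresponds to Vureve i after a consonant, before a nasal.
ganmo ~ gonmu — Havatar o corresponds to Vureve u word-finally.
Applying these to Havatar 'pumenmo':
  pumenmo → fumenmo   (p→f word-initially before a back vowel)
  fumenmo → fuminmo   (e→i after a consonant, before a nasal)
  fuminmo → fuminmu   (o→u word-finally)
So the Vureve cognate is 'fuminmu'.

fuminmu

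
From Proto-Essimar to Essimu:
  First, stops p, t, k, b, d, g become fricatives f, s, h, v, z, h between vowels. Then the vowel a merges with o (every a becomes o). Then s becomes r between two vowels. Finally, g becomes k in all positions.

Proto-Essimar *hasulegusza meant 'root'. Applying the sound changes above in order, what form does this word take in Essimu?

Essimu: *hasulegusza > hasulehusza > hosulehuszo > horulehuszo  (by intervocalic lenition, vowel merger, rhotacism)

horulehuszo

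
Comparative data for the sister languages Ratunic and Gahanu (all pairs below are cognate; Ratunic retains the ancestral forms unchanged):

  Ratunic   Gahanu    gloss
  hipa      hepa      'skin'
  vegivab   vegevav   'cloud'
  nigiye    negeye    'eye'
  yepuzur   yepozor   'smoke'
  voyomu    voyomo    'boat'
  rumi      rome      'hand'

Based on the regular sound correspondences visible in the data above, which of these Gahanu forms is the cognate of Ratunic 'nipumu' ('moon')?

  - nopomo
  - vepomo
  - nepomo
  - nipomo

nepomo

hipa ~ hepa — Ratunic i corresponds to Gahanu e after a consonant, before a labial obstruent.
rumi ~ rome — Ratunic u corresponds to Gahanu o after a consonant, before a nasal.
voyomu ~ voyomo — Ratunic u corresponds to Gahanu o word-finally.
Applying these to Ratunic 'nipumu':
  nipumu → nepumu   (i→e after a consonant, before a labial obstruent)
  nepumu → nepomu   (u→o after a consonant, before a nasal)
  nepomu → nepomo   (u→o word-finally)
So the Gahanu cognate is 'nepomo'.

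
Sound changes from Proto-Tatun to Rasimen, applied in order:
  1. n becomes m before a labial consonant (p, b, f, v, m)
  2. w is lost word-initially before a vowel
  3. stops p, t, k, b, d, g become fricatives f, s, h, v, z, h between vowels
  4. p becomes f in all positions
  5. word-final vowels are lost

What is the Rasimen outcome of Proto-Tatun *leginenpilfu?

Rasimen: start from *leginenpilfu.
  rule 1 (nasal place assimilation): leginenpilfu → leginempilfu
  rule 2: no change — leginempilfu
  rule 3 (intervocalic lenition): leginempilfu → lehinempilfu
  rule 4 (unconditioned shift): lehinempilfu → lehinemfilfu
  rule 5 (apocope): lehinemfilfu → lehinemfilf
  ⇒ Rasimen lehinemfilf

lehinemfilf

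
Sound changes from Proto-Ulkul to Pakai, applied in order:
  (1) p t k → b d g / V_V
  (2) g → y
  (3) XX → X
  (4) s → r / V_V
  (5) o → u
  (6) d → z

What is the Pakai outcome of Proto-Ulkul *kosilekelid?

Pakai: start from *kosilekelid.
  rule 1 (intervocalic voicing): kosilekelid → kosilegelid
  rule 2 (unconditioned shift): kosilegelid → kosileyelid
  rule 3: no change — kosileyelid
  rule 4 (rhotacism): kosileyelid → korileyelid
  rule 5 (vowel merger): korileyelid → kurileyelid
  rule 6 (unconditioned shift): kurileyelid → kurileyeliz
  ⇒ Pakai kurileyeliz

kurileyeliz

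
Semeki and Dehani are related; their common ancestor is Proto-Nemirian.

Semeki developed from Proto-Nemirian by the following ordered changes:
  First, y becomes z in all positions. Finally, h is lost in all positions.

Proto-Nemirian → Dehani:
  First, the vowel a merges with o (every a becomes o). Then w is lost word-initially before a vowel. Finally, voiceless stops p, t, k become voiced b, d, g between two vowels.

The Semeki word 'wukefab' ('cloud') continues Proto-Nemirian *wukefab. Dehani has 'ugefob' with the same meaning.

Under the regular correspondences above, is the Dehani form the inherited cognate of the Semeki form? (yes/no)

Derive the expected Dehani reflex of *wukefab:
Dehani: start from *wukefab.
  rule 1 (vowel merger): wukefab → wukefob
  rule 2 (glide loss): wukefob → ukefob
  rule 3 (intervocalic voicing): ukefob → ugefob
  ⇒ Dehani ugefob
Dehani 'ugefob' matches the regular reflex exactly, so the pair is cognate.

yes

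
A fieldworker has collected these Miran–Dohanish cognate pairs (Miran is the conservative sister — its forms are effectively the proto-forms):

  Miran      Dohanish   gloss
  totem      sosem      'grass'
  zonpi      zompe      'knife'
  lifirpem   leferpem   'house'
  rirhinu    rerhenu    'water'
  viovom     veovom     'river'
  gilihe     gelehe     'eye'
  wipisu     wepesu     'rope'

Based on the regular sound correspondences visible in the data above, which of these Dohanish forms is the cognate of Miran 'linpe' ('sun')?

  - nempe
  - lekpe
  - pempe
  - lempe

lempe

rirhinu ~ rerhenu — Miran i corresponds to Dohanish e after a consonant, before a nasal.
zonpi ~ zompe — Miran n corresponds to Dohanish m after a vowel, before a labial obstruent.
Applying these to Miran 'linpe':
  linpe → lenpe   (i→e after a consonant, before a nasal)
  lenpe → lempe   (n→m after a vowel, before a labial obstruent)
So the Dohanish cognate is 'lempe'.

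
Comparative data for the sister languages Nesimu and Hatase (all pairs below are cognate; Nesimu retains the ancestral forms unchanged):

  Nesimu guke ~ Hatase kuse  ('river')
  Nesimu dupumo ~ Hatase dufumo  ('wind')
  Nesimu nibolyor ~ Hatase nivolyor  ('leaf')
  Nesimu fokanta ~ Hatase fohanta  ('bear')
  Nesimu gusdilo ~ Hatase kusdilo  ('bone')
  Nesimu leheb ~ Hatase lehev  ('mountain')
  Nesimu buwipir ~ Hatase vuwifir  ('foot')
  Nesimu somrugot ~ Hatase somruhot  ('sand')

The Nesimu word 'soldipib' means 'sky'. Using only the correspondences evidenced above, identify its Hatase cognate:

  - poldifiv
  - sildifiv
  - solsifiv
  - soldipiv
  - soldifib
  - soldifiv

soldifiv

buwipir ~ vuwifir — Nesimu p corresponds to Hatase f between vowels (before a front vowel).
leheb ~ lehev — Nesimu b corresponds to Hatase v word-finally.
Applying these to Nesimu 'soldipib':
  soldipib → soldifib   (p→f between vowels (before a front vowel))
  soldifib → soldifiv   (b→v word-finally)
So the Hatase cognate is 'soldifiv'.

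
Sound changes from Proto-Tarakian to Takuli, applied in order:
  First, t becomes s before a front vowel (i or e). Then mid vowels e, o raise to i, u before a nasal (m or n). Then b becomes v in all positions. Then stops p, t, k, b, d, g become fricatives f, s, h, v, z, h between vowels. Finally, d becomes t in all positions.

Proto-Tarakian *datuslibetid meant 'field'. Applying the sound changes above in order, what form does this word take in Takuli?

tasuslivesit

Takuli: start from *datuslibetid.
  rule 1 (palatalisation): datuslibetid → datuslibesid
  rule 2: no change — datuslibesid
  rule 3 (unconditioned shift): datuslibesid → datuslivesid
  rule 4 (intervocalic lenition): datuslivesid → dasuslivesid
  rule 5 (unconditioned shift): dasuslivesid → tasuslivesit
  ⇒ Takuli tasuslivesit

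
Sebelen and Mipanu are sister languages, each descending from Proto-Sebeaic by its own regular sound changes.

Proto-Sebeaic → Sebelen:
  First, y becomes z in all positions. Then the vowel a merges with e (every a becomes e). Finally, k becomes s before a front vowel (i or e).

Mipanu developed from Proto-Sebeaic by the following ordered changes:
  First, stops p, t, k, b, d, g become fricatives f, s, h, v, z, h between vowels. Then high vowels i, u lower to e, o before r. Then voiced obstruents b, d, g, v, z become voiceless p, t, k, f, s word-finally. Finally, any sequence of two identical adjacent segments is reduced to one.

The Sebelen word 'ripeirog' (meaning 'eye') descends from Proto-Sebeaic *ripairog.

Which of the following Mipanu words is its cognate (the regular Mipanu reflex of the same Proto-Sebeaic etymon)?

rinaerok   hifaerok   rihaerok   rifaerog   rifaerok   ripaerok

rifaerok

Mipanu: start from *ripairog.
  rule 1 (intervocalic lenition): ripairog → rifairog
  rule 2 (pre-rhotic lowering): rifairog → rifaerog
  rule 3 (final devoicing): rifaerog → rifaerok
  rule 4: no change — rifaerok
  ⇒ Mipanu rifaerok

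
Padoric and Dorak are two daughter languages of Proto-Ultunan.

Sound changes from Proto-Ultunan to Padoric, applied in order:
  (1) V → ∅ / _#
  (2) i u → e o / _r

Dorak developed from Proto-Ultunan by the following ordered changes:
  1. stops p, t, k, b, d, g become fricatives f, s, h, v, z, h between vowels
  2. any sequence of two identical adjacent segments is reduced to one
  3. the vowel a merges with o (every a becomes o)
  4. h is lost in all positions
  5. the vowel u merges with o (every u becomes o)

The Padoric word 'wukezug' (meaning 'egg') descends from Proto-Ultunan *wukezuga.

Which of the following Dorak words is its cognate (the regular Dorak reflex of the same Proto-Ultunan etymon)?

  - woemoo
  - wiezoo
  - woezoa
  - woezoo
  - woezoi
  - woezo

Dorak: start from *wukezuga.
  rule 1 (intervocalic lenition): wukezuga → wuhezuha
  rule 2: no change — wuhezuha
  rule 3 (vowel merger): wuhezuha → wuhezuho
  rule 4 (h-loss): wuhezuho → wuezuo
  rule 5 (vowel merger): wuezuo → woezoo
  ⇒ Dorak woezoo
Only 'woezoo' matches the regular Dorak development of *wukezuga.

woezoo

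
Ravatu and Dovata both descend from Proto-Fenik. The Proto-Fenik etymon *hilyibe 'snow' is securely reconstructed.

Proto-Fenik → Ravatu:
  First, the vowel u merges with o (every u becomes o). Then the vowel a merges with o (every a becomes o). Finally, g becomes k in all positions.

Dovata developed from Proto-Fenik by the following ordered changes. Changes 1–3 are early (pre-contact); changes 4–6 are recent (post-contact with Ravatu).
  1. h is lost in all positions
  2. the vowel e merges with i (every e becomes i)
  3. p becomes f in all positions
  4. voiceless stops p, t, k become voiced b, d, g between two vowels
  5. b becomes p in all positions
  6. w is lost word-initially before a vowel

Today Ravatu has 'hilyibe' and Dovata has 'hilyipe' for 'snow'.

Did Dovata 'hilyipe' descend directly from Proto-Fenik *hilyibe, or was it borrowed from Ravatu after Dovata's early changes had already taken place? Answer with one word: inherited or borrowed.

borrowed

If inherited, *hilyibe would pass through all of Dovata's changes:
Dovata: *hilyibe
  hilyibe → ilyibe   [h-loss]
  ilyibe → ilyibi   [vowel merger]
  ilyibi (rule 3 does not apply)
  ilyibi (rule 4 does not apply)
  ilyibi → ilyipi   [unconditioned shift]
  ilyipi (rule 6 does not apply)
  giving Dovata ilyipi.
If borrowed from Ravatu 'hilyibe' after the early changes, it would undergo only the recent ones:
  rule 4 (intervocalic voicing): no change (hilyibe)
  rule 5 (unconditioned shift): hilyibe → hilyipe
  rule 6 (glide loss): no change (hilyipe)
  ⇒ as a loan: hilyipe
Dovata 'hilyipe' matches the loan outcome 'hilyipe', not the inherited 'ilyipi' — it skipped the early Dovata changes, so it was borrowed from Ravatu.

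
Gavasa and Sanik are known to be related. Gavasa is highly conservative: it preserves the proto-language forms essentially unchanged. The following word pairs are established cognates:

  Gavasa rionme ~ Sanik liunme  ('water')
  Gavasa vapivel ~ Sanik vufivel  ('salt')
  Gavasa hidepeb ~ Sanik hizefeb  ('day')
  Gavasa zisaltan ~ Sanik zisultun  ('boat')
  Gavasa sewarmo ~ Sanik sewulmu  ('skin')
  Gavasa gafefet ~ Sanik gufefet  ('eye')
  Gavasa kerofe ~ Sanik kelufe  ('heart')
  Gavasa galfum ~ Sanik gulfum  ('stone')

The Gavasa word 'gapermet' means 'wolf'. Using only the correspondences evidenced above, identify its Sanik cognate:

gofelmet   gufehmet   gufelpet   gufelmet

vapivel ~ vufivel — Gavasa a corresponds to Sanik u after a consonant, before a labial obstruent.
hidepeb ~ hizefeb — Gavasa p corresponds to Sanik f between vowels (before a front vowel).
sewarmo ~ sewulmu — Gavasa r corresponds to Sanik l after a vowel, before a nasal.
Applying these to Gavasa 'gapermet':
  gapermet → gupermet   (a→u after a consonant, before a labial obstruent)
  gupermet → gufermet   (p→f between vowels (before a front vowel))
  gufermet → gufelmet   (r→l after a vowel, before a nasal)
So the Sanik cognate is 'gufelmet'.

gufelmet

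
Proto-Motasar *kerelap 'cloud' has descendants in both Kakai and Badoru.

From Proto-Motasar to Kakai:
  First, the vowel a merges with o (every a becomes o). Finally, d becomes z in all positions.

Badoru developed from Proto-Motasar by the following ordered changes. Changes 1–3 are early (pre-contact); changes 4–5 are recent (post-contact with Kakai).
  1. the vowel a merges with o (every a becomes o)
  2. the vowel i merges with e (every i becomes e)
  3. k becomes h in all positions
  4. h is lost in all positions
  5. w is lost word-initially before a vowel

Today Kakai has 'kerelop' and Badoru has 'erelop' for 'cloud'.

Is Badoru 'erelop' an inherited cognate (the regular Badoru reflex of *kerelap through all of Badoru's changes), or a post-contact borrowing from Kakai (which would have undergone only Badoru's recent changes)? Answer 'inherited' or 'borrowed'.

inherited

If inherited, *kerelap would pass through all of Badoru's changes:
Badoru: start from *kerelap.
  rule 1 (vowel merger): kerelap → kerelop
  rule 2: no change — kerelop
  rule 3 (unconditioned shift): kerelop → herelop
  rule 4 (h-loss): herelop → erelop
  rule 5: no change — erelop
  ⇒ Badoru erelop
If borrowed from Kakai 'kerelop' after the early changes, it would undergo only the recent ones:
  rule 4 (h-loss): no change (kerelop)
  rule 5 (glide loss): no change (kerelop)
  ⇒ as a loan: kerelop
Badoru 'erelop' matches the inherited outcome exactly, so it is an inherited cognate, not a loan.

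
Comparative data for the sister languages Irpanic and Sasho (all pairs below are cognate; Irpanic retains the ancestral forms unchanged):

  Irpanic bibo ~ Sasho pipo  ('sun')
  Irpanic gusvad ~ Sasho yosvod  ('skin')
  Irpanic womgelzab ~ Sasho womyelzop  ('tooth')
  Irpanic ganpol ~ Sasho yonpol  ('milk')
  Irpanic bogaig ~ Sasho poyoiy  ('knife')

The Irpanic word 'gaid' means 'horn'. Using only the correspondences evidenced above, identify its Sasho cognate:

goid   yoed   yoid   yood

ganpol ~ yonpol — Irpanic g corresponds to Sasho y word-initially before a back vowel.
bogaig ~ poyoiy — Irpanic a corresponds to Sasho o after a consonant, before a front vowel.
Applying these to Irpanic 'gaid':
  gaid → yaid   (g→y word-initially before a back vowel)
  yaid → yoid   (a→o after a consonant, before a front vowel)
So the Sasho cognate is 'yoid'.

yoid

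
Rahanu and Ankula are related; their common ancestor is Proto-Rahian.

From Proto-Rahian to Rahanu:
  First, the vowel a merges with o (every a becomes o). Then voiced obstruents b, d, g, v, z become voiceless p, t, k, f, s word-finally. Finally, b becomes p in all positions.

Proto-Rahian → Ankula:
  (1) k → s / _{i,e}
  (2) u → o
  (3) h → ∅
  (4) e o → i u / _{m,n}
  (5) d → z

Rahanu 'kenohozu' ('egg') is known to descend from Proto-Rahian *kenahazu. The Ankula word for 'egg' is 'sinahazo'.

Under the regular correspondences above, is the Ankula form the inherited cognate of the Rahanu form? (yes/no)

Derive the expected Ankula reflex of *kenahazu:
Ankula: start from *kenahazu.
  rule 1 (palatalisation): kenahazu → senahazu
  rule 2 (vowel merger): senahazu → senahazo
  rule 3 (h-loss): senahazo → senaazo
  rule 4 (pre-nasal raising): senaazo → sinaazo
  rule 5: no change — sinaazo
  ⇒ Ankula sinaazo
The regular Ankula reflex would be 'sinaazo', but the attested form is 'sinahazo'. The correspondence is irregular, so they are not cognates (the Ankula form has a different source).

no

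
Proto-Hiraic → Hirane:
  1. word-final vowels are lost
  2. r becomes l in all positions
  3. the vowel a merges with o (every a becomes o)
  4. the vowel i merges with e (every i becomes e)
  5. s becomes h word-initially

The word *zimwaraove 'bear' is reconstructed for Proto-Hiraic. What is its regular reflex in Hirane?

Hirane: *zimwaraove
  zimwaraove → zimwaraov   [apocope]
  zimwaraov → zimwalaov   [unconditioned shift]
  zimwalaov → zimwoloov   [vowel merger]
  zimwoloov → zemwoloov   [vowel merger]
  zemwoloov (rule 5 does not apply)
  giving Hirane zemwoloov.

zemwoloov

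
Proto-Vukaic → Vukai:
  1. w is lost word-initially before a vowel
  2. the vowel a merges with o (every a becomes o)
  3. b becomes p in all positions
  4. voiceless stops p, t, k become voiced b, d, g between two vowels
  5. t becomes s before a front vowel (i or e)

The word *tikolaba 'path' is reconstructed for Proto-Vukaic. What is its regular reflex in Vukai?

sigolobo

Vukai: *tikolaba > tikolobo > tikolopo > tigolobo > sigolobo  (by vowel merger, unconditioned shift, intervocalic voicing, palatalisation)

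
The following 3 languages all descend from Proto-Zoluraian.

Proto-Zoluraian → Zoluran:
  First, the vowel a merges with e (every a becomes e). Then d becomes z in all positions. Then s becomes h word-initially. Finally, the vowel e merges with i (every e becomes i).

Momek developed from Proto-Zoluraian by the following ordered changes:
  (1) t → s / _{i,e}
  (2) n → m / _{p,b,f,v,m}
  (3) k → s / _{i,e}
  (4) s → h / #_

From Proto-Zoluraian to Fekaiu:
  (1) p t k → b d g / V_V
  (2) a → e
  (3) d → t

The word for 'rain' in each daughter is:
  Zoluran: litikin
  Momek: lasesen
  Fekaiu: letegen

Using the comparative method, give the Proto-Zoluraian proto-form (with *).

Position 6: Zoluran has i, Momek has e, Fekaiu has e. Momek preserves e here (none of its changes turn any other segment into e), so the proto-segment is *e.
Position 5: Zoluran has k, Momek has s, Fekaiu has g. Zoluran preserves k here (none of its changes turn any other segment into k), so the proto-segment is *k.
Continuing position by position gives *lateken; check it forward:
Zoluran: start from *lateken.
  rule 1 (vowel merger): lateken → leteken
  rule 2: no change — leteken
  rule 3: no change — leteken
  rule 4 (vowel merger): leteken → litikin
  ⇒ Zoluran litikin
Momek: *lateken > laseken > lasesen  (by palatalisation, palatalisation)
Fekaiu: *lateken
  lateken → ladegen   [intervocalic voicing]
  ladegen → ledegen   [vowel merger]
  ledegen → letegen   [unconditioned shift]
  giving Fekaiu letegen.
*lateken is the unique common source.

*lateken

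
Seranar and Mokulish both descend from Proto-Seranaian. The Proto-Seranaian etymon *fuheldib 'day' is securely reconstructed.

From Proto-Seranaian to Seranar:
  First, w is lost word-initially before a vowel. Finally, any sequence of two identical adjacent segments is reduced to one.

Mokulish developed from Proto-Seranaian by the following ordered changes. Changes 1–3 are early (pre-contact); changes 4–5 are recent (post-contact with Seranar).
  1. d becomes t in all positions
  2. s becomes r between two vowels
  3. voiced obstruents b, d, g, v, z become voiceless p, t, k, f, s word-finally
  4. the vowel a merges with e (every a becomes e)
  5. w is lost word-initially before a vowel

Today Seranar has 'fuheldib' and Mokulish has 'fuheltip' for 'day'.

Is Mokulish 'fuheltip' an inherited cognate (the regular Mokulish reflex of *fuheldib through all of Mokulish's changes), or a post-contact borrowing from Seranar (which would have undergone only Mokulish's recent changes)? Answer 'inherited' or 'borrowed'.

inherited

If inherited, *fuheldib would pass through all of Mokulish's changes:
Mokulish: *fuheldib
  fuheldib → fuheltib   [unconditioned shift]
  fuheltib (rule 2 does not apply)
  fuheltib → fuheltip   [final devoicing]
  fuheltip (rule 4 does not apply)
  fuheltip (rule 5 does not apply)
  giving Mokulish fuheltip.
If borrowed from Seranar 'fuheldib' after the early changes, it would undergo only the recent ones:
  rule 4 (vowel merger): no change (fuheldib)
  rule 5 (glide loss): no change (fuheldib)
  ⇒ as a loan: fuheldib
Mokulish 'fuheltip' matches the inherited outcome exactly, so it is an inherited cognate, not a loan.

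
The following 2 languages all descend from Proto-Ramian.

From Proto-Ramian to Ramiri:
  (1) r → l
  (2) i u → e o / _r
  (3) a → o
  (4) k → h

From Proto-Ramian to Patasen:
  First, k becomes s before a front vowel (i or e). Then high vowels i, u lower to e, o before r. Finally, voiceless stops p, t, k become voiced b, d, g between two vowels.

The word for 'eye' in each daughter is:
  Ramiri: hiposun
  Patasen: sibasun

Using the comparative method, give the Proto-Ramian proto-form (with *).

Position 1: Ramiri has h, Patasen has s. Taking the neighbouring segments as reconstructed: Ramiri h could go back to *k or *h; Patasen s could go back to *k or *s — the one source consistent with every daughter is *k.
Position 3: Ramiri has p, Patasen has b. Ramiri preserves p here (none of its changes turn any other segment into p), so the proto-segment is *p.
Position 4: Ramiri has o, Patasen has a. Patasen preserves a here (none of its changes turn any other segment into a), so the proto-segment is *a.
Verify the candidate proto-form against each daughter:
Ramiri: start from *kipasun.
  rule 1: no change — kipasun
  rule 2: no change — kipasun
  rule 3 (vowel merger): kipasun → kiposun
  rule 4 (unconditioned shift): kiposun → hiposun
  ⇒ Ramiri hiposun
Patasen: start from *kipasun.
  rule 1 (palatalisation): kipasun → sipasun
  rule 2: no change — sipasun
  rule 3 (intervocalic voicing): sipasun → sibasun
  ⇒ Patasen sibasun
*kipasun is the unique common source.

*kipasun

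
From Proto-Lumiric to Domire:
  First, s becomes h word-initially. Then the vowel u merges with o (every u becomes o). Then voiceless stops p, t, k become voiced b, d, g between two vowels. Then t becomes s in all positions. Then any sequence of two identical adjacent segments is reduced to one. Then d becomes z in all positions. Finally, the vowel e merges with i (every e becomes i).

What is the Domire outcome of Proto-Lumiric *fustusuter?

fososozir

Domire: *fustusuter
  fustusuter (rule 1 does not apply)
  fustusuter → fostosoter   [vowel merger]
  fostosoter → fostosoder   [intervocalic voicing]
  fostosoder → fossosoder   [unconditioned shift]
  fossosoder → fososoder   [degemination]
  fososoder → fososozer   [unconditioned shift]
  fososozer → fososozir   [vowel merger]
  giving Domire fososozir.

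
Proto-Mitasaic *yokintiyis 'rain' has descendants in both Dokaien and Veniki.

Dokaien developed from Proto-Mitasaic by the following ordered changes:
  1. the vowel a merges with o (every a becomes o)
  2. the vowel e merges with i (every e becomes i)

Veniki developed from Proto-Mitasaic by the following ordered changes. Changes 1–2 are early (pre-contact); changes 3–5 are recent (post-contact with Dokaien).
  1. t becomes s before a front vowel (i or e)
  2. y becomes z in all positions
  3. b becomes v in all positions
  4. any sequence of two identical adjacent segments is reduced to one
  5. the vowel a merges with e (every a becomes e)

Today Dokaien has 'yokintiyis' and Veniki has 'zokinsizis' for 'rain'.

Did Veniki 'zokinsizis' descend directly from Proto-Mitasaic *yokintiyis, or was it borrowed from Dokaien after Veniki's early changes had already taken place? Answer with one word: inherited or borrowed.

inherited

If inherited, *yokintiyis would pass through all of Veniki's changes:
Veniki: *yokintiyis
  yokintiyis → yokinsiyis   [palatalisation]
  yokinsiyis → zokinsizis   [unconditioned shift]
  zokinsizis (rule 3 does not apply)
  zokinsizis (rule 4 does not apply)
  zokinsizis (rule 5 does not apply)
  giving Veniki zokinsizis.
If borrowed from Dokaien 'yokintiyis' after the early changes, it would undergo only the recent ones:
  rule 3 (unconditioned shift): no change (yokintiyis)
  rule 4 (degemination): no change (yokintiyis)
  rule 5 (vowel merger): no change (yokintiyis)
  ⇒ as a loan: yokintiyis
Veniki 'zokinsizis' matches the inherited outcome exactly, so it is an inherited cognate, not a loan.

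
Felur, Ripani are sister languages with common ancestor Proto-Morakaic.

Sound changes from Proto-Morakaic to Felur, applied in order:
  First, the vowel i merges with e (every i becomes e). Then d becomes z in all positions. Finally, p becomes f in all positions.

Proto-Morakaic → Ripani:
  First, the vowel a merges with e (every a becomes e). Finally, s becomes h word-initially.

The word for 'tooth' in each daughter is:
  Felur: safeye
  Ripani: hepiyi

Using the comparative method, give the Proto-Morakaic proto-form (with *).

Position 6: Felur has e, Ripani has i. Ripani preserves i here (none of its changes turn any other segment into i), so the proto-segment is *i.
Position 1: Felur has s, Ripani has h. Felur preserves s here (none of its changes turn any other segment into s), so the proto-segment is *s.
Position 3: Felur has f, Ripani has p. Ripani preserves p here (none of its changes turn any other segment into p), so the proto-segment is *p.
This points to *sapiyi. Verify forward in each daughter:
Felur: *sapiyi > sapeye > safeye  (by vowel merger, unconditioned shift)
Ripani: *sapiyi > sepiyi > hepiyi  (by vowel merger, debuccalisation)
No other proto-form is consistent with every reflex, so the reconstruction is *sapiyi.

*sapiyi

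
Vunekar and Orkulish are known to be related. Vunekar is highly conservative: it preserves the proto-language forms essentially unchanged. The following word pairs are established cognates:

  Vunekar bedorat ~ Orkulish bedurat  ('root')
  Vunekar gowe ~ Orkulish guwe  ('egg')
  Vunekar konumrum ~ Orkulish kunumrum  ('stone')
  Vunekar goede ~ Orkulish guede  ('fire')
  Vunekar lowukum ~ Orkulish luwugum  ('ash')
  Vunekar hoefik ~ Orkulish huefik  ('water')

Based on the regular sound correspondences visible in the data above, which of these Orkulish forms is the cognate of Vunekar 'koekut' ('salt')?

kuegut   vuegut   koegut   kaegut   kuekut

goede ~ guede, hoefik ~ huefik — Vunekar o corresponds to Orkulish u after a consonant, before a front vowel.
lowukum ~ luwugum — Vunekar k corresponds to Orkulish g between vowels (before a back vowel).
Applying these to Vunekar 'koekut':
  koekut → kuekut   (o→u after a consonant, before a front vowel)
  kuekut → kuegut   (k→g between vowels (before a back vowel))
So the Orkulish cognate is 'kuegut'.

kuegut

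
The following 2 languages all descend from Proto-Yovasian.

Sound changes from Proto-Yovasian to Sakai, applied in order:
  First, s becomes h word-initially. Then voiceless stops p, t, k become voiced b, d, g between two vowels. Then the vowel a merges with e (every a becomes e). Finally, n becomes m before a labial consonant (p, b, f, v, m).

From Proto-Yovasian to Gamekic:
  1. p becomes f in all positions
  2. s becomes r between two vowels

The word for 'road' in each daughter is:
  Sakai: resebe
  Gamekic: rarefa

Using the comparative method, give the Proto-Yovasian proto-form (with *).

Position 3: Sakai has s, Gamekic has r. Sakai preserves s here (none of its changes turn any other segment into s), so the proto-segment is *s.
Position 6: Sakai has e, Gamekic has a. Gamekic preserves a here (none of its changes turn any other segment into a), so the proto-segment is *a.
Position 2: Sakai has e, Gamekic has a. Gamekic preserves a here (none of its changes turn any other segment into a), so the proto-segment is *a.
Verify the candidate proto-form against each daughter:
Sakai: *rasepa
  rasepa (rule 1 does not apply)
  rasepa → raseba   [intervocalic voicing]
  raseba → resebe   [vowel merger]
  resebe (rule 4 does not apply)
  giving Sakai resebe.
Gamekic: *rasepa
  rasepa → rasefa   [unconditioned shift]
  rasefa → rarefa   [rhotacism]
  giving Gamekic rarefa.
*rasepa is the unique common source.

*rasepa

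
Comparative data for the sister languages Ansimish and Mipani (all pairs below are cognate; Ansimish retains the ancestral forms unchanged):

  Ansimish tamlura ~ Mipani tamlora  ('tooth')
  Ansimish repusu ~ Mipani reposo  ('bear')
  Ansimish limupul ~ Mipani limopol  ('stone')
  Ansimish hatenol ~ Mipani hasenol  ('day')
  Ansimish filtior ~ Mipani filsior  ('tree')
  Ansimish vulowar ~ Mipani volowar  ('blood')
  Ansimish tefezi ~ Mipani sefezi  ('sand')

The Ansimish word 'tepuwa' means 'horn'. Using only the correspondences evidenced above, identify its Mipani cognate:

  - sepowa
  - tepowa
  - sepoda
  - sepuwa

tefezi ~ sefezi — Ansimish t corresponds to Mipani s word-initially before a front vowel.
repusu ~ reposo, limupul ~ limopol — Ansimish u corresponds to Mipani o after a consonant, before a consonant other than r, m, n, p, b, f, v.
Applying these to Ansimish 'tepuwa':
  tepuwa → sepuwa   (t→s word-initially before a front vowel)
  sepuwa → sepowa   (u→o after a consonant, before a consonant other than r, m, n, p, b, f, v)
So the Mipani cognate is 'sepowa'.

sepowa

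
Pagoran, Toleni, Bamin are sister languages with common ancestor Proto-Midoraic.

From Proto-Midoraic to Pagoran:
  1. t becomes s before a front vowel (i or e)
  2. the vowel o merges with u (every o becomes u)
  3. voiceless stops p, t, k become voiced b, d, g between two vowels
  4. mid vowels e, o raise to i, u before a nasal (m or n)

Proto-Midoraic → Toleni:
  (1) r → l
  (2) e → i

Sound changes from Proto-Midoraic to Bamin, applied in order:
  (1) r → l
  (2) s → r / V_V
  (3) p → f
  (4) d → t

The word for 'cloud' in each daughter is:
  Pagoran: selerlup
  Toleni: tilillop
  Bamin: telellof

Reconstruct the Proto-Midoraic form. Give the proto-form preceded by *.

*telerlop

Position 5: Pagoran has r, Toleni has l, Bamin has l. Pagoran preserves r here (none of its changes turn any other segment into r), so the proto-segment is *r.
Position 4: Pagoran has e, Toleni has i, Bamin has e. Pagoran preserves e here (none of its changes turn any other segment into e), so the proto-segment is *e.
Position 2: Pagoran has e, Toleni has i, Bamin has e. Pagoran preserves e here (none of its changes turn any other segment into e), so the proto-segment is *e.
Verify the candidate proto-form against each daughter:
Pagoran: *telerlop > selerlop > selerlup  (by palatalisation, vowel merger)
Toleni: *telerlop
  telerlop → telellop   [unconditioned shift]
  telellop → tilillop   [vowel merger]
  giving Toleni tilillop.
Bamin: start from *telerlop.
  rule 1 (unconditioned shift): telerlop → telellop
  rule 2: no change — telellop
  rule 3 (unconditioned shift): telellop → telellof
  rule 4: no change — telellof
  ⇒ Bamin telellof
*telerlop is the unique common source.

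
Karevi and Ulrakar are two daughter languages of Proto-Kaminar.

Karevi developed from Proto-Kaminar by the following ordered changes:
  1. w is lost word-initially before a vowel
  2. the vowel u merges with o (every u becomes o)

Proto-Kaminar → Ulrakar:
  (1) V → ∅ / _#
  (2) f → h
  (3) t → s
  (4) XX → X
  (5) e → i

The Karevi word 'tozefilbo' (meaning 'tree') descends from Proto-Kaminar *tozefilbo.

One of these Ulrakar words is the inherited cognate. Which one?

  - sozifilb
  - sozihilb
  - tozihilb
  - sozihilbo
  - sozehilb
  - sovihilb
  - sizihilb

Ulrakar: start from *tozefilbo.
  rule 1 (apocope): tozefilbo → tozefilb
  rule 2 (unconditioned shift): tozefilb → tozehilb
  rule 3 (unconditioned shift): tozehilb → sozehilb
  rule 4: no change — sozehilb
  rule 5 (vowel merger): sozehilb → sozihilb
  ⇒ Ulrakar sozihilb
The other candidates each miss or misapply at least one Ulrakar change.

sozihilb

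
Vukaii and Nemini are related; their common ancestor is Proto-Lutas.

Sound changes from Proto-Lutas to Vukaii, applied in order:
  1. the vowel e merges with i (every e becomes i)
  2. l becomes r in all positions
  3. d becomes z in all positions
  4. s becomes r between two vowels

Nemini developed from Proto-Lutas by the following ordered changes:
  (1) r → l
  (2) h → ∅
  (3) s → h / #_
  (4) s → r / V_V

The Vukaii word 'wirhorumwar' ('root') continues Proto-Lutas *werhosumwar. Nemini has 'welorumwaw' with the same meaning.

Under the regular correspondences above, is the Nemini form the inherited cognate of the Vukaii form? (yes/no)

Derive the expected Nemini reflex of *werhosumwar:
Nemini: start from *werhosumwar.
  rule 1 (unconditioned shift): werhosumwar → welhosumwal
  rule 2 (h-loss): welhosumwal → welosumwal
  rule 3: no change — welosumwal
  rule 4 (rhotacism): welosumwal → welorumwal
  ⇒ Nemini welorumwal
The regular Nemini reflex would be 'welorumwal', but the attested form is 'welorumwaw'. The correspondence is irregular, so they are not cognates (the Nemini form has a different source).

no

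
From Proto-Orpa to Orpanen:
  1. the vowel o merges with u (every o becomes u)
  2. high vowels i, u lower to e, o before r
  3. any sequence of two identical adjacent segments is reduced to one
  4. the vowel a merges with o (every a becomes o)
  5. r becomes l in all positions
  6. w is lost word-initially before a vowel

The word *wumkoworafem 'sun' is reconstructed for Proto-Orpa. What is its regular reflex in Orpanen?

umkuwolofem

Orpanen: *wumkoworafem
  wumkoworafem → wumkuwurafem   [vowel merger]
  wumkuwurafem → wumkuworafem   [pre-rhotic lowering]
  wumkuworafem (rule 3 does not apply)
  wumkuworafem → wumkuworofem   [vowel merger]
  wumkuworofem → wumkuwolofem   [unconditioned shift]
  wumkuwolofem → umkuwolofem   [glide loss]
  giving Orpanen umkuwolofem.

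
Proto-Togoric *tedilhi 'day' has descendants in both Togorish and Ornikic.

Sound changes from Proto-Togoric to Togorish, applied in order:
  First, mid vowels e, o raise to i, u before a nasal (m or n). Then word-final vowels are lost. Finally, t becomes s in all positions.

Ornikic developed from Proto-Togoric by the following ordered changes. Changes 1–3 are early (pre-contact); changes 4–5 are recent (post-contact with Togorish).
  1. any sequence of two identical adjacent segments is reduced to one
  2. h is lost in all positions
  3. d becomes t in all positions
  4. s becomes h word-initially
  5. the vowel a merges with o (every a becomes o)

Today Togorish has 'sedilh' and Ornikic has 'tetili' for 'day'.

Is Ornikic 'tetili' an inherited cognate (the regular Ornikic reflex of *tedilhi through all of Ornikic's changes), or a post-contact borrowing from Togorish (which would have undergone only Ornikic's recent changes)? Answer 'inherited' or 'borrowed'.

If inherited, *tedilhi would pass through all of Ornikic's changes:
Ornikic: *tedilhi
  tedilhi (rule 1 does not apply)
  tedilhi → tedili   [h-loss]
  tedili → tetili   [unconditioned shift]
  tetili (rule 4 does not apply)
  tetili (rule 5 does not apply)
  giving Ornikic tetili.
If borrowed from Togorish 'sedilh' after the early changes, it would undergo only the recent ones:
  rule 4 (debuccalisation): sedilh → hedilh
  rule 5 (vowel merger): no change (hedilh)
  ⇒ as a loan: hedilh
Ornikic 'tetili' matches the inherited outcome exactly, so it is an inherited cognate, not a loan.

inherited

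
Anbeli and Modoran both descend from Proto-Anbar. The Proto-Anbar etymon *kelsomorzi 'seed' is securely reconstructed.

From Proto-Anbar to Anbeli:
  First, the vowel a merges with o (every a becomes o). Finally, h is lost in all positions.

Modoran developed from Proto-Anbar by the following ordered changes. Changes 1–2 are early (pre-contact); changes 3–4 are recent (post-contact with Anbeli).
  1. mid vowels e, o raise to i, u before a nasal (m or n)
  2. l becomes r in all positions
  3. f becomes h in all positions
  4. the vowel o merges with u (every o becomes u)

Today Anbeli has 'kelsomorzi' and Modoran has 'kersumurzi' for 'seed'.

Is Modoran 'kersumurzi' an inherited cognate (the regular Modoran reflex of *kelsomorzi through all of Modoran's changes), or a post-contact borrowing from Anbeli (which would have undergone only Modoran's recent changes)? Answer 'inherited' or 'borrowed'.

If inherited, *kelsomorzi would pass through all of Modoran's changes:
Modoran: *kelsomorzi > kelsumorzi > kersumorzi > kersumurzi  (by pre-nasal raising, unconditioned shift, vowel merger)
If borrowed from Anbeli 'kelsomorzi' after the early changes, it would undergo only the recent ones:
  rule 3 (unconditioned shift): no change (kelsomorzi)
  rule 4 (vowel merger): kelsomorzi → kelsumurzi
  ⇒ as a loan: kelsumurzi
Modoran 'kersumurzi' matches the inherited outcome exactly, so it is an inherited cognate, not a loan.

inherited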